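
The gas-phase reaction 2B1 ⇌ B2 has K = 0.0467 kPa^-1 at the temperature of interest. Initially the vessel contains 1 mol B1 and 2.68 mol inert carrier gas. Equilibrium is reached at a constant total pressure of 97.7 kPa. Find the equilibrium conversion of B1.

X = 0.548

Basis: 1 mol B1 initially; let X = conversion of B1. Extent ξ = 0.5X.
Species balance: n_B1 = 1 − X; n_B2 = 0.5X; n_I = 2.68 (inert).
Total moles n_T = 3.68 − 0.5X.
y_i = n_i/n_T, p_i = y_i·P. K = p_B2 / (p_B1^2).
Setting this equal to 0.0467 kPa^-1 and taking the physical root (0 < X < 1) gives X = 0.548.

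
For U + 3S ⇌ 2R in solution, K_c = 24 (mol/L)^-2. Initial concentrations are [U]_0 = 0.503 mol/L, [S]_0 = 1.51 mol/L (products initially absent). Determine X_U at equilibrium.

Let X = conversion of U; extent ξ = 0.503·X mol/L.
Concentrations: [U] = 0.503 − 0.503X; [S] = 1.51 − 1.51X; [R] = 1.01X.
K_c = [R]^2 / ([U] [S]^3).
This equals 24 at X = 0.676 (the root in 0 < X < 1).

X = 0.676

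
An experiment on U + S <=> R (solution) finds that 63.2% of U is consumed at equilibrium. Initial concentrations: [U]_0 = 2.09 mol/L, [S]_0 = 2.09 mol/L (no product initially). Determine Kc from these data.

Kc = 2.23 L/mol

Let X = conversion of U.
Concentrations: [U] = 2.09 − 2.09X; [S] = 2.09 − 2.09X; [R] = 2.09X.
At X = 0.632: [U] = 0.769, [S] = 0.769, [R] = 1.32.
Kc = [R] / ([U] [S]) = 2.23 L/mol.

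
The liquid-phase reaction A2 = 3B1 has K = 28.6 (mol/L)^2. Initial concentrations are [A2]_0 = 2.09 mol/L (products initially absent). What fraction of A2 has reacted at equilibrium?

X = 0.496

Let X = conversion of A2; extent ξ = 2.09·X mol/L.
Concentrations: [A2] = 2.09 − 2.09X; [B1] = 6.27X.
K = [B1]^3 / ([A2]).
Equating to 28.6 (mol/L)^2: the physical root is X = 0.496.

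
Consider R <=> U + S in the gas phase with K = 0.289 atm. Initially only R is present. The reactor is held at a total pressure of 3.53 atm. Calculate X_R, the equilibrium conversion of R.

X = 0.275

Let X = conversion of R (basis 1 mol R); extent of reaction ξ = X.
Mole table: n_R = 1 − X; n_U = X; n_S = X.
n_T = Σnᵢ = 1 + X.
Mole fractions y_i = n_i/n_T; K = p_U p_S / (p_R) with p_i = y_i·P.
Equating to 0.289 atm and solving on 0 < X < 1: X = 0.275.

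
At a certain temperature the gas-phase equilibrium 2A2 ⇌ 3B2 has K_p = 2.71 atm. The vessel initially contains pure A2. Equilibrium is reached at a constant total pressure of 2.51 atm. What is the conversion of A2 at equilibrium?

Let X = conversion of A2 (basis 1 mol A2); extent of reaction ξ = 0.5X.
At extent ξ: n_A2 = 1 − X; n_B2 = 1.5X.
Total moles n_T = 1 + 0.5X.
y_i = n_i/n_T, p_i = y_i·P. K_p = p_B2^3 / (p_A2^2).
This yields a degree-3 equation in X; solving on (0,1), X = 0.477.

X = 0.477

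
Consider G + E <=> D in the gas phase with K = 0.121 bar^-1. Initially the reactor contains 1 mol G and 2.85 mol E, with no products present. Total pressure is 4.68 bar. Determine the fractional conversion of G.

Let X = conversion of G (basis 1 mol G); extent of reaction ξ = X.
At extent ξ: n_G = 1 − X; n_E = 2.85 − X; n_D = X.
Total moles n_T = 3.85 − X.
Mole fractions y_i = n_i/n_T; K = p_D / (p_G p_E) with p_i = y_i·P.
Equating to 0.121 bar^-1 and solving on 0 < X < 1: X = 0.289.

X = 0.289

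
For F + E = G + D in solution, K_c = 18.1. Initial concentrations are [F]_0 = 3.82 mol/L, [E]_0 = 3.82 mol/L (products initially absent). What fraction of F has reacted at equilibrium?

X = 0.810

Let X = conversion of F; extent ξ = 3.82·X mol/L.
Concentrations: [F] = 3.82 − 3.82X; [E] = 3.82 − 3.82X; [G] = 3.82X; [D] = 3.82X.
K_c = [G] [D] / ([F] [E]).
Equating to 18.1: the physical root is X = 0.810.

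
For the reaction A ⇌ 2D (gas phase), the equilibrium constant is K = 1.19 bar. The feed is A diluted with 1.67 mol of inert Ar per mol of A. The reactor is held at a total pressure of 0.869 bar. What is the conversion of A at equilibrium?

X = 0.639

Take 1 mol A as basis and let X be its fractional conversion, so ξ = X.
Mole table: n_A = 1 − X; n_D = 2X; n_I = 1.67 (inert).
Summing: n_T = 2.67 + X.
With p_i = (n_i/n_T)P, K = p_D^2 / (p_A).
Equating to 1.19 bar and solving on 0 < X < 1: X = 0.639.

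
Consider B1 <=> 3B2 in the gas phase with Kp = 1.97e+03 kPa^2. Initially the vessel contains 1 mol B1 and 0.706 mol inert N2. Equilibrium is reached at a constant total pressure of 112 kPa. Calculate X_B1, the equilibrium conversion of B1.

Let X = conversion of B1 (basis 1 mol B1); extent of reaction ξ = X.
Mole table: n_B1 = 1 − X; n_B2 = 3X; n_I = 0.706 (inert).
Total moles n_T = 1.71 + 2X.
y_i = n_i/n_T, p_i = y_i·P. Kp = p_B2^3 / (p_B1).
Equating to 1.97e+03 kPa^2 and solving on 0 < X < 1: X = 0.278.

X = 0.278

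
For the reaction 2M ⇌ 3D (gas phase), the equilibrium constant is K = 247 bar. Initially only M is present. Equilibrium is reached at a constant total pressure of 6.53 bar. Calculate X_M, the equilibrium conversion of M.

X = 0.815

Basis: 1 mol M initially; let X = conversion of M. Extent ξ = 0.5X.
Species balance: n_M = 1 − X; n_D = 1.5X.
Summing: n_T = 1 + 0.5X.
Mole fractions y_i = n_i/n_T; K = p_D^3 / (p_M^2) with p_i = y_i·P.
Substituting and setting equal to 247 bar gives a polynomial in X; the root in (0,1) is X = 0.815.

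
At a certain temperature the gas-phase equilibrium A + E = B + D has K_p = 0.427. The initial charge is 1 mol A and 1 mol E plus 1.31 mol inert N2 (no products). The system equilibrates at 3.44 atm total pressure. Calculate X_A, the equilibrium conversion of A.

Let X = conversion of A (basis 1 mol A); extent of reaction ξ = X.
Mole table: n_A = 1 − X; n_E = 1 − X; n_B = X; n_D = X; n_I = 1.31 (inert).
n_T stays at 3.31 (no change in mole number).
Mole fractions y_i = n_i/n_T; K_p = p_B p_D / (p_A p_E) with p_i = y_i·P.
This yields a degree-2 equation in X; solving on (0,1), X = 0.395.

X = 0.395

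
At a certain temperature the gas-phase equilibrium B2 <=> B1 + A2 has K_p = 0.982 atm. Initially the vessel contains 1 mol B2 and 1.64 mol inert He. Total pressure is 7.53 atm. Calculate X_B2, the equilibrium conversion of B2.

X = 0.465

Basis: 1 mol B2 initially; let X = conversion of B2. Extent ξ = X.
At extent ξ: n_B2 = 1 − X; n_B1 = X; n_A2 = X; n_I = 1.64 (inert).
Total moles n_T = 2.64 + X.
With p_i = (n_i/n_T)P, K_p = p_B1 p_A2 / (p_B2).
Equating to 0.982 atm and solving on 0 < X < 1: X = 0.465.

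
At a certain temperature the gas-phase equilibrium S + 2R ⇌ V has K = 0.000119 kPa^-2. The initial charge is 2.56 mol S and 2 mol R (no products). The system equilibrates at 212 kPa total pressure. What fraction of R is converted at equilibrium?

Take 2 mol R as basis and let X be its fractional conversion, so ξ = X.
At extent ξ: n_S = 2.56 − X; n_R = 2 − 2X; n_V = X.
Summing: n_T = 4.56 − 2X.
Mole fractions y_i = n_i/n_T; K = p_V / (p_S p_R^2) with p_i = y_i·P.
This yields a degree-3 equation in X; solving on (0,1), X = 0.598.

X = 0.598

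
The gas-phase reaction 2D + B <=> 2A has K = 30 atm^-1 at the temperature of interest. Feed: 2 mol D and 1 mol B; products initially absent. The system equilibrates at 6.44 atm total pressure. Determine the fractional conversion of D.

X = 0.805

Take 2 mol D as basis and let X be its fractional conversion, so ξ = X.
Mole table: n_D = 2 − 2X; n_B = 1 − X; n_A = 2X.
n_T = Σnᵢ = 3 − X.
Mole fractions y_i = n_i/n_T; K = p_A^2 / (p_D^2 p_B) with p_i = y_i·P.
Equating to 30 atm^-1 and solving on 0 < X < 1: X = 0.805.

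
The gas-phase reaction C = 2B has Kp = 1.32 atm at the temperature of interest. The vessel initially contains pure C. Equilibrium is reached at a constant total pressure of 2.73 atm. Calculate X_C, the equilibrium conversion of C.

Let X = conversion of C (basis 1 mol C); extent of reaction ξ = X.
Moles: n_C = 1 − X; n_B = 2X.
Total moles n_T = 1 + X.
With p_i = (n_i/n_T)P, Kp = p_B^2 / (p_C).
This yields a degree-2 equation in X; solving on (0,1), X = 0.328.

X = 0.328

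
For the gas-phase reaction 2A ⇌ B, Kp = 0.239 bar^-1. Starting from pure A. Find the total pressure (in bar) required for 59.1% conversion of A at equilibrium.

Let X = conversion of A (basis 1 mol A); extent of reaction ξ = 0.5X.
Moles: n_A = 1 − X; n_B = 0.5X.
n_T = Σnᵢ = 1 − 0.5X.
Kp = p_B / (p_A^2) with p_i = (n_i/n_T)·P.
At X = 0.591: the mole-fraction product g(X) = Π y_i^ν_i = 1.244. Since Kp = g(X)·P^{-1}, P = (g/Kp)^(1/1) = (1.244/0.239)^(1/1) = 5.21 bar.

P = 5.21 bar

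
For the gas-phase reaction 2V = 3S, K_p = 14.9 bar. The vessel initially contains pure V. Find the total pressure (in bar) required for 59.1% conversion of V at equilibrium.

P = 4.63 bar

Take 1 mol V as basis and let X be its fractional conversion, so ξ = 0.5X.
Mole table: n_V = 1 − X; n_S = 1.5X.
Summing: n_T = 1 + 0.5X.
K_p = p_S^3 / (p_V^2) with p_i = (n_i/n_T)·P.
At X = 0.591: the mole-fraction product g(X) = Π y_i^ν_i = 3.215. Since K_p = g(X)·P^{1}, P = (K_p/g)^(1/1) = (14.9/3.215)^(1/1) = 4.63 bar.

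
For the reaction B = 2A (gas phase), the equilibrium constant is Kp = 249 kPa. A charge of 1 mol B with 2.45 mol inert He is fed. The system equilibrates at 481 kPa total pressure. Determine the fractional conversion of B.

Let X = conversion of B (basis 1 mol B); extent of reaction ξ = X.
Species balance: n_B = 1 − X; n_A = 2X; n_I = 2.45 (inert).
n_T = Σnᵢ = 3.45 + X.
y_i = n_i/n_T, p_i = y_i·P. Kp = p_A^2 / (p_B).
Equating to 249 kPa and solving on 0 < X < 1: X = 0.504.

X = 0.504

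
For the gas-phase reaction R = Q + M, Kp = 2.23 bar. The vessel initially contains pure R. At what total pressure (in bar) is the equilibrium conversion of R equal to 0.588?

P = 4.22 bar

Take 1 mol R as basis and let X be its fractional conversion, so ξ = X.
Species balance: n_R = 1 − X; n_Q = X; n_M = X.
Summing: n_T = 1 + X.
Kp = p_Q p_M / (p_R) with p_i = (n_i/n_T)·P.
At X = 0.588: the mole-fraction product g(X) = Π y_i^ν_i = 0.5285. Since Kp = g(X)·P^{1}, P = (Kp/g)^(1/1) = (2.23/0.5285)^(1/1) = 4.22 bar.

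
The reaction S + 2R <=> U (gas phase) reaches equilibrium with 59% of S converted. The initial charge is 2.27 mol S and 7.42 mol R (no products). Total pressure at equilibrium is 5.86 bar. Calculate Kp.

Basis: 2.27 mol S initially; let X = conversion of S. Extent ξ = 2.27X.
Moles: n_S = 2.27 − 2.27X; n_R = 7.42 − 4.54X; n_U = 2.27X.
Summing: n_T = 9.69 − 4.54X.
At X = 0.59: n_S = 0.931, n_R = 4.74, n_U = 1.34, n_T = 7.01.
p_i = (n_i/n_T)·P. Kp = p_U / (p_S p_R^2) = 0.0916 bar^-2.

Kp = 0.0916 bar^-2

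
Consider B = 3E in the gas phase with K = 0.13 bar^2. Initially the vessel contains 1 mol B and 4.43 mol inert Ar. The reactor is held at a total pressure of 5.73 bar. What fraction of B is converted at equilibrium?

Basis: 1 mol B initially; let X = conversion of B. Extent ξ = X.
Species balance: n_B = 1 − X; n_E = 3X; n_I = 4.43 (inert).
Summing: n_T = 5.43 + 2X.
y_i = n_i/n_T, p_i = y_i·P. K = p_E^3 / (p_B).
Substituting and setting equal to 0.13 bar^2 gives a polynomial in X; the root in (0,1) is X = 0.160.

X = 0.160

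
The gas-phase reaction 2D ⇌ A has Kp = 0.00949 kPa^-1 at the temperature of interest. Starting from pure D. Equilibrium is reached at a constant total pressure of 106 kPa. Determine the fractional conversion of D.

Let X = conversion of D (basis 1 mol D); extent of reaction ξ = 0.5X.
Moles: n_D = 1 − X; n_A = 0.5X.
Summing: n_T = 1 − 0.5X.
With p_i = (n_i/n_T)P, Kp = p_A / (p_D^2).
This yields a degree-2 equation in X; solving on (0,1), X = 0.554.

X = 0.554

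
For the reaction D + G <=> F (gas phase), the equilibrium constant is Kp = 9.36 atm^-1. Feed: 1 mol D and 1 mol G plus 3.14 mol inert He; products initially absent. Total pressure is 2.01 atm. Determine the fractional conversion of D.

Basis: 1 mol D initially; let X = conversion of D. Extent ξ = X.
At extent ξ: n_D = 1 − X; n_G = 1 − X; n_F = X; n_I = 3.14 (inert).
n_T = Σnᵢ = 5.14 − X.
y_i = n_i/n_T, p_i = y_i·P. Kp = p_F / (p_D p_G).
Setting this equal to 9.36 atm^-1 and taking the physical root (0 < X < 1) gives X = 0.615.

X = 0.615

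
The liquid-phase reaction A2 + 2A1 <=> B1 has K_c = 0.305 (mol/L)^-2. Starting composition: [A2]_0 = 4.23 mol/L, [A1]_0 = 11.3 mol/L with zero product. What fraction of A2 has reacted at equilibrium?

Let X = conversion of A2; extent ξ = 4.23·X mol/L.
Concentrations: [A2] = 4.23 − 4.23X; [A1] = 11.3 − 8.46X; [B1] = 4.23X.
K_c = [B1] / ([A2] [A1]^2).
Setting equal to 0.305 and solving for X on (0,1) gives X = 0.842.

X = 0.842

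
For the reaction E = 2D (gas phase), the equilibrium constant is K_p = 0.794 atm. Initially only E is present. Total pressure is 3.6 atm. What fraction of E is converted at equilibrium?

Let X = conversion of E (basis 1 mol E); extent of reaction ξ = X.
Species balance: n_E = 1 − X; n_D = 2X.
Summing: n_T = 1 + X.
With p_i = (n_i/n_T)P, K_p = p_D^2 / (p_E).
This yields a degree-2 equation in X; solving on (0,1), X = 0.229.

X = 0.229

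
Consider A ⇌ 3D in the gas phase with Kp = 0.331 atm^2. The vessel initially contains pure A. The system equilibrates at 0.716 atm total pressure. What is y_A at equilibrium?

y_A = 0.376

Let X = conversion of A (basis 1 mol A); extent of reaction ξ = X.
Species balance: n_A = 1 − X; n_D = 3X.
Total moles n_T = 1 + 2X.
With p_i = (n_i/n_T)P, Kp = p_D^3 / (p_A).
Substituting and setting equal to 0.331 atm^2 gives a polynomial in X; the root in (0,1) is X = 0.356.
Then n_A = 0.644, n_T = 1.71, so y_A = 0.376.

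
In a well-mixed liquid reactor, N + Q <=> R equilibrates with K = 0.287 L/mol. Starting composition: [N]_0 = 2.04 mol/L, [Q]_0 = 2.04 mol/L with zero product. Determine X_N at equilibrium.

Let X = conversion of N; extent ξ = 2.04·X mol/L.
Concentrations: [N] = 2.04 − 2.04X; [Q] = 2.04 − 2.04X; [R] = 2.04X.
K = [R] / ([N] [Q]).
This equals 0.287 at X = 0.293 (the root in 0 < X < 1).

X = 0.293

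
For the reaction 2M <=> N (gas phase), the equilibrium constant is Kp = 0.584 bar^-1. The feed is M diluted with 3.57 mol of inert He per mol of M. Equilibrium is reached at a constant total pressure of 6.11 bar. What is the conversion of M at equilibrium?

X = 0.467

Take 1 mol M as basis and let X be its fractional conversion, so ξ = 0.5X.
Species balance: n_M = 1 − X; n_N = 0.5X; n_I = 3.57 (inert).
Total moles n_T = 4.57 − 0.5X.
y_i = n_i/n_T, p_i = y_i·P. Kp = p_N / (p_M^2).
Substituting and setting equal to 0.584 bar^-1 gives a polynomial in X; the root in (0,1) is X = 0.467.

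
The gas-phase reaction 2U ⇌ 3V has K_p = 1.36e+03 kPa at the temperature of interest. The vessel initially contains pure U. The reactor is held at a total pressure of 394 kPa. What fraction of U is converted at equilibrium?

X = 0.598

Take 1 mol U as basis and let X be its fractional conversion, so ξ = 0.5X.
Moles: n_U = 1 − X; n_V = 1.5X.
n_T = Σnᵢ = 1 + 0.5X.
Mole fractions y_i = n_i/n_T; K_p = p_V^3 / (p_U^2) with p_i = y_i·P.
Equating to 1.36e+03 kPa and solving on 0 < X < 1: X = 0.598.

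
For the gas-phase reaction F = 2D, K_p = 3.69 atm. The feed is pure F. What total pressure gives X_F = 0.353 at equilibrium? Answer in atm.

Basis: 1 mol F initially; let X = conversion of F. Extent ξ = X.
Species balance: n_F = 1 − X; n_D = 2X.
n_T = Σnᵢ = 1 + X.
K_p = p_D^2 / (p_F) with p_i = (n_i/n_T)·P.
At X = 0.353: the mole-fraction product g(X) = Π y_i^ν_i = 0.5694. Since K_p = g(X)·P^{1}, P = (K_p/g)^(1/1) = (3.69/0.5694)^(1/1) = 6.48 atm.

P = 6.48 atm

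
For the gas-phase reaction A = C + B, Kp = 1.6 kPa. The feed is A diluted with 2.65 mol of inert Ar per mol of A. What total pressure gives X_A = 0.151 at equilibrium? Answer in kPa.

Basis: 1 mol A initially; let X = conversion of A. Extent ξ = X.
Mole table: n_A = 1 − X; n_C = X; n_B = X; n_I = 2.65 (inert).
n_T = Σnᵢ = 3.65 + X.
Kp = p_C p_B / (p_A) with p_i = (n_i/n_T)·P.
At X = 0.151: the mole-fraction product g(X) = Π y_i^ν_i = 0.007066. Since Kp = g(X)·P^{1}, P = (Kp/g)^(1/1) = (1.6/0.007066)^(1/1) = 226 kPa.

P = 226 kPa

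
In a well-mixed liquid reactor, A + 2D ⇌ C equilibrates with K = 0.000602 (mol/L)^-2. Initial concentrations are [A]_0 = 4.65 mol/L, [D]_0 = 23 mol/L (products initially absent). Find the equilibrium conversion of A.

Let X = conversion of A; extent ξ = 4.65·X mol/L.
Concentrations: [A] = 4.65 − 4.65X; [D] = 23 − 9.3X; [C] = 4.65X.
K = [C] / ([A] [D]^2).
Equating to 0.000602 (mol/L)^-2: the physical root is X = 0.210.

X = 0.210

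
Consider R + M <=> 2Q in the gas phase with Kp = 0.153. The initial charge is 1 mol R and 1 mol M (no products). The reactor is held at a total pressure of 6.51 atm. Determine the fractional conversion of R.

Basis: 1 mol R initially; let X = conversion of R. Extent ξ = X.
Moles: n_R = 1 − X; n_M = 1 − X; n_Q = 2X.
n_T stays at 2 (no change in mole number).
With p_i = (n_i/n_T)P, Kp = p_Q^2 / (p_R p_M).
Substituting and setting equal to 0.153 gives a polynomial in X; the root in (0,1) is X = 0.164.

X = 0.164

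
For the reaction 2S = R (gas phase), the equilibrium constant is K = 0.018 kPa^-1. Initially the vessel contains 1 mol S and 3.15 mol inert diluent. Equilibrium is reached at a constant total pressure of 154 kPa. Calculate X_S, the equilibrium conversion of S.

Let X = conversion of S (basis 1 mol S); extent of reaction ξ = 0.5X.
At extent ξ: n_S = 1 − X; n_R = 0.5X; n_I = 3.15 (inert).
Total moles n_T = 4.15 − 0.5X.
With p_i = (n_i/n_T)P, K = p_R / (p_S^2).
Equating to 0.018 kPa^-1 and solving on 0 < X < 1: X = 0.441.

X = 0.441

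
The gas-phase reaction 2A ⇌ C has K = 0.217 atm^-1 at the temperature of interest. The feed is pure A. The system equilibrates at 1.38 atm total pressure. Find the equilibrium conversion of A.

X = 0.325

Basis: 1 mol A initially; let X = conversion of A. Extent ξ = 0.5X.
At extent ξ: n_A = 1 − X; n_C = 0.5X.
Total moles n_T = 1 − 0.5X.
With p_i = (n_i/n_T)P, K = p_C / (p_A^2).
Setting this equal to 0.217 atm^-1 and taking the physical root (0 < X < 1) gives X = 0.325.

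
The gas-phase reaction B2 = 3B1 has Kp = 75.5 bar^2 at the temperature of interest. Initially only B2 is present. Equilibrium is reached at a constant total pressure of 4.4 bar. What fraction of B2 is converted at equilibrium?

X = 0.645

Basis: 1 mol B2 initially; let X = conversion of B2. Extent ξ = X.
Mole table: n_B2 = 1 − X; n_B1 = 3X.
Summing: n_T = 1 + 2X.
With p_i = (n_i/n_T)P, Kp = p_B1^3 / (p_B2).
Substituting and setting equal to 75.5 bar^2 gives a polynomial in X; the root in (0,1) is X = 0.645.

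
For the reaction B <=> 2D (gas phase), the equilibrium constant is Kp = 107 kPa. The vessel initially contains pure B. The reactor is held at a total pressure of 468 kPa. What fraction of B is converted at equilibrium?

Let X = conversion of B (basis 1 mol B); extent of reaction ξ = X.
Mole table: n_B = 1 − X; n_D = 2X.
Summing: n_T = 1 + X.
With p_i = (n_i/n_T)P, Kp = p_D^2 / (p_B).
Substituting and setting equal to 107 kPa gives a polynomial in X; the root in (0,1) is X = 0.233.

X = 0.233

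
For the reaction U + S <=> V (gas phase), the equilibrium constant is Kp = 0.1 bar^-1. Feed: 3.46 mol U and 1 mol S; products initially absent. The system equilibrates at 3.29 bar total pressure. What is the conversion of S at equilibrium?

Take 1 mol S as basis and let X be its fractional conversion, so ξ = X.
Species balance: n_U = 3.46 − X; n_S = 1 − X; n_V = X.
Total moles n_T = 4.46 − X.
Mole fractions y_i = n_i/n_T; Kp = p_V / (p_U p_S) with p_i = y_i·P.
Substituting and setting equal to 0.1 bar^-1 gives a polynomial in X; the root in (0,1) is X = 0.201.

X = 0.201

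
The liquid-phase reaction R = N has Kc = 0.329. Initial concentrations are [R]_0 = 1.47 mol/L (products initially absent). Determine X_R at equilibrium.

X = 0.248

Let X = conversion of R; extent ξ = 1.47·X mol/L.
Concentrations: [R] = 1.47 − 1.47X; [N] = 1.47X.
Kc = [N] / ([R]).
Equating to 0.329: the physical root is X = 0.248.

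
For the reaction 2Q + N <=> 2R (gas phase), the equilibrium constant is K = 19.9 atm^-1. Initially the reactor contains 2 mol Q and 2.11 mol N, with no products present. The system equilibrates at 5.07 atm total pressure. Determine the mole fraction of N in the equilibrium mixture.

y_N = 0.384

Let X = conversion of Q (basis 2 mol Q); extent of reaction ξ = X.
Species balance: n_Q = 2 − 2X; n_N = 2.11 − X; n_R = 2X.
Total moles n_T = 4.11 − X.
Mole fractions y_i = n_i/n_T; K = p_R^2 / (p_Q^2 p_N) with p_i = y_i·P.
Substituting and setting equal to 19.9 atm^-1 gives a polynomial in X; the root in (0,1) is X = 0.862.
Then n_N = 1.25, n_T = 3.25, so y_N = 0.384.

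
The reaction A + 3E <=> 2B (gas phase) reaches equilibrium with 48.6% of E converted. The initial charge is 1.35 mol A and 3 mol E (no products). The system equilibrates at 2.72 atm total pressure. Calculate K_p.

K_p = 0.46 atm^-2

Basis: 3 mol E initially; let X = conversion of E. Extent ξ = X.
At extent ξ: n_A = 1.35 − X; n_E = 3 − 3X; n_B = 2X.
n_T = Σnᵢ = 4.35 − 2X.
At X = 0.486: n_A = 0.864, n_E = 1.54, n_B = 0.972, n_T = 3.38.
p_i = (n_i/n_T)·P. K_p = p_B^2 / (p_A p_E^3) = 0.46 atm^-2.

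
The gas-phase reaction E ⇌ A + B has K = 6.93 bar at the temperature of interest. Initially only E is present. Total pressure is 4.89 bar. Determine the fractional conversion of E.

X = 0.766

Basis: 1 mol E initially; let X = conversion of E. Extent ξ = X.
Mole table: n_E = 1 − X; n_A = X; n_B = X.
n_T = Σnᵢ = 1 + X.
Mole fractions y_i = n_i/n_T; K = p_A p_B / (p_E) with p_i = y_i·P.
This yields a degree-2 equation in X; solving on (0,1), X = 0.766.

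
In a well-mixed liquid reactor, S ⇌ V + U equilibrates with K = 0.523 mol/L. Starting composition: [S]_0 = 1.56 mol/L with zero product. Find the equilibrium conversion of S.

X = 0.435

Let X = conversion of S; extent ξ = 1.56·X mol/L.
Concentrations: [S] = 1.56 − 1.56X; [V] = 1.56X; [U] = 1.56X.
K = [V] [U] / ([S]).
Setting equal to 0.523 and solving for X on (0,1) gives X = 0.435.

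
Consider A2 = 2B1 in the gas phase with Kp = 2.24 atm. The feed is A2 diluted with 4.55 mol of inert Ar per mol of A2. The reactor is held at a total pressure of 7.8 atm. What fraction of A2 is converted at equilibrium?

X = 0.476

Take 1 mol A2 as basis and let X be its fractional conversion, so ξ = X.
Moles: n_A2 = 1 − X; n_B1 = 2X; n_I = 4.55 (inert).
n_T = Σnᵢ = 5.55 + X.
With p_i = (n_i/n_T)P, Kp = p_B1^2 / (p_A2).
This yields a degree-2 equation in X; solving on (0,1), X = 0.476.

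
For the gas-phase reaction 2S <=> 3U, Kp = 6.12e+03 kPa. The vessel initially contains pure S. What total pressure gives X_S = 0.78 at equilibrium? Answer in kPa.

P = 257 kPa

Let X = conversion of S (basis 1 mol S); extent of reaction ξ = 0.5X.
Mole table: n_S = 1 − X; n_U = 1.5X.
n_T = Σnᵢ = 1 + 0.5X.
Kp = p_U^3 / (p_S^2) with p_i = (n_i/n_T)·P.
At X = 0.78: the mole-fraction product g(X) = Π y_i^ν_i = 23.81. Since Kp = g(X)·P^{1}, P = (Kp/g)^(1/1) = (6.12e+03/23.81)^(1/1) = 257 kPa.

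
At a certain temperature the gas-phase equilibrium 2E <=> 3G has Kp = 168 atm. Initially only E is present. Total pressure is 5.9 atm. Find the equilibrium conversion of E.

Basis: 1 mol E initially; let X = conversion of E. Extent ξ = 0.5X.
Mole table: n_E = 1 − X; n_G = 1.5X.
n_T = Σnᵢ = 1 + 0.5X.
With p_i = (n_i/n_T)P, Kp = p_G^3 / (p_E^2).
Substituting and setting equal to 168 atm gives a polynomial in X; the root in (0,1) is X = 0.794.

X = 0.794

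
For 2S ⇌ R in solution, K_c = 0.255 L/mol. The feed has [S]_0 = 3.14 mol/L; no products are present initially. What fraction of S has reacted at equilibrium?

Let X = conversion of S; extent ξ = 3.14X/2 mol/L.
Concentrations: [S] = 3.14 − 3.14X; [R] = 1.57X.
K_c = [R] / ([S]^2).
Solving K_c = 0.255 for X ∈ (0,1): X = 0.463.

X = 0.463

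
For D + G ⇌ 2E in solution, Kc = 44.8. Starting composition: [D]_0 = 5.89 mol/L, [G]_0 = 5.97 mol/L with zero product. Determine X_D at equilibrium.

Let X = conversion of D; extent ξ = 5.89·X mol/L.
Concentrations: [D] = 5.89 − 5.89X; [G] = 5.97 − 5.89X; [E] = 11.8X.
Kc = [E]^2 / ([D] [G]).
Setting equal to 44.8 and solving for X on (0,1) gives X = 0.775.

X = 0.775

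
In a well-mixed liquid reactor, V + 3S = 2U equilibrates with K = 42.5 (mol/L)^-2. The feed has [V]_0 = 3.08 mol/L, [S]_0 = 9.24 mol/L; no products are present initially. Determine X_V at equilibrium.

Let X = conversion of V; extent ξ = 3.08·X mol/L.
Concentrations: [V] = 3.08 − 3.08X; [S] = 9.24 − 9.24X; [U] = 6.16X.
K = [U]^2 / ([V] [S]^3).
This equals 42.5 at X = 0.871 (the root in 0 < X < 1).

X = 0.871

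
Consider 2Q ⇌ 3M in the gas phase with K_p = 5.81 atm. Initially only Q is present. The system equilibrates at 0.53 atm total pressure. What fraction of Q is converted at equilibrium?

X = 0.713

Let X = conversion of Q (basis 1 mol Q); extent of reaction ξ = 0.5X.
At extent ξ: n_Q = 1 − X; n_M = 1.5X.
n_T = Σnᵢ = 1 + 0.5X.
y_i = n_i/n_T, p_i = y_i·P. K_p = p_M^3 / (p_Q^2).
Substituting and setting equal to 5.81 atm gives a polynomial in X; the root in (0,1) is X = 0.713.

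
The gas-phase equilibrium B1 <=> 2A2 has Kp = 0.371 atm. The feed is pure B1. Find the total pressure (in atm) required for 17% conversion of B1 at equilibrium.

Let X = conversion of B1 (basis 1 mol B1); extent of reaction ξ = X.
Species balance: n_B1 = 1 − X; n_A2 = 2X.
Total moles n_T = 1 + X.
Kp = p_A2^2 / (p_B1) with p_i = (n_i/n_T)·P.
At X = 0.17: the mole-fraction product g(X) = Π y_i^ν_i = 0.119. Since Kp = g(X)·P^{1}, P = (Kp/g)^(1/1) = (0.371/0.119)^(1/1) = 3.12 atm.

P = 3.12 atm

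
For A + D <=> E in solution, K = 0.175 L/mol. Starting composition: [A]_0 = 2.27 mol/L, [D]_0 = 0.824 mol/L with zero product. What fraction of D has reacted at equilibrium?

X = 0.264

Let X = conversion of D; extent ξ = 0.824·X mol/L.
Concentrations: [A] = 2.27 − 0.824X; [D] = 0.824 − 0.824X; [E] = 0.824X.
K = [E] / ([A] [D]).
This equals 0.175 at X = 0.264 (the root in 0 < X < 1).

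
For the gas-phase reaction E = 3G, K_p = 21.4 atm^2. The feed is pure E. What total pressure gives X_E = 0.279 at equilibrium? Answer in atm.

P = 7.99 atm

Let X = conversion of E (basis 1 mol E); extent of reaction ξ = X.
At extent ξ: n_E = 1 − X; n_G = 3X.
Summing: n_T = 1 + 2X.
K_p = p_G^3 / (p_E) with p_i = (n_i/n_T)·P.
At X = 0.279: the mole-fraction product g(X) = Π y_i^ν_i = 0.335. Since K_p = g(X)·P^{2}, P = (K_p/g)^(1/2) = (21.4/0.335)^(1/2) = 7.99 atm.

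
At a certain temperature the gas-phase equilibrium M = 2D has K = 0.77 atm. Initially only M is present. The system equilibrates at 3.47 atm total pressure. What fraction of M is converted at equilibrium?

X = 0.229

Let X = conversion of M (basis 1 mol M); extent of reaction ξ = X.
Mole table: n_M = 1 − X; n_D = 2X.
n_T = Σnᵢ = 1 + X.
With p_i = (n_i/n_T)P, K = p_D^2 / (p_M).
This yields a degree-2 equation in X; solving on (0,1), X = 0.229.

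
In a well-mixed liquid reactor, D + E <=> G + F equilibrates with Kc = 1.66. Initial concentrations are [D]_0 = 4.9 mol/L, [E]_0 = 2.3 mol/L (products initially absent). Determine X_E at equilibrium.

Let X = conversion of E; extent ξ = 2.3·X mol/L.
Concentrations: [D] = 4.9 − 2.3X; [E] = 2.3 − 2.3X; [G] = 2.3X; [F] = 2.3X.
Kc = [G] [F] / ([D] [E]).
This equals 1.66 at X = 0.752 (the root in 0 < X < 1).

X = 0.752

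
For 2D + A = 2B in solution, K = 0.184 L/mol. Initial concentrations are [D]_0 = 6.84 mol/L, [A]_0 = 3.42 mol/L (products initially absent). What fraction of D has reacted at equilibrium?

X = 0.384

Let X = conversion of D; extent ξ = 6.84X/2 mol/L.
Concentrations: [D] = 6.84 − 6.84X; [A] = 3.42 − 3.42X; [B] = 6.84X.
K = [B]^2 / ([D]^2 [A]).
Equating to 0.184 L/mol: the physical root is X = 0.384.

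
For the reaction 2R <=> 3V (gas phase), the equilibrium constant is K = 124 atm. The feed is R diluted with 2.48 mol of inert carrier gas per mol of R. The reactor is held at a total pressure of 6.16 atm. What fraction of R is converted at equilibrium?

Basis: 1 mol R initially; let X = conversion of R. Extent ξ = 0.5X.
Mole table: n_R = 1 − X; n_V = 1.5X; n_I = 2.48 (inert).
Total moles n_T = 3.48 + 0.5X.
Mole fractions y_i = n_i/n_T; K = p_V^3 / (p_R^2) with p_i = y_i·P.
Substituting and setting equal to 124 atm gives a polynomial in X; the root in (0,1) is X = 0.840.

X = 0.840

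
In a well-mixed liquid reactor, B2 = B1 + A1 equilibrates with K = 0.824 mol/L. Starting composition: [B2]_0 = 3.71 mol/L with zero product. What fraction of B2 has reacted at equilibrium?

X = 0.373

Let X = conversion of B2; extent ξ = 3.71·X mol/L.
Concentrations: [B2] = 3.71 − 3.71X; [B1] = 3.71X; [A1] = 3.71X.
K = [B1] [A1] / ([B2]).
Solving K = 0.824 for X ∈ (0,1): X = 0.373.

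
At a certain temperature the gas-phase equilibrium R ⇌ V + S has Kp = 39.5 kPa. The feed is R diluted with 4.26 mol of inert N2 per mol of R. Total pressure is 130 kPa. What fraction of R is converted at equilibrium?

X = 0.717

Take 1 mol R as basis and let X be its fractional conversion, so ξ = X.
At extent ξ: n_R = 1 − X; n_V = X; n_S = X; n_I = 4.26 (inert).
Summing: n_T = 5.26 + X.
Mole fractions y_i = n_i/n_T; Kp = p_V p_S / (p_R) with p_i = y_i·P.
Substituting and setting equal to 39.5 kPa gives a polynomial in X; the root in (0,1) is X = 0.717.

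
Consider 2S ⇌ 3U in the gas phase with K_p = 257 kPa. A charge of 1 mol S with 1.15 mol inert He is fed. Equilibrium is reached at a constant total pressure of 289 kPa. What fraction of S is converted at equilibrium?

Let X = conversion of S (basis 1 mol S); extent of reaction ξ = 0.5X.
Mole table: n_S = 1 − X; n_U = 1.5X; n_I = 1.15 (inert).
n_T = Σnᵢ = 2.15 + 0.5X.
Mole fractions y_i = n_i/n_T; K_p = p_U^3 / (p_S^2) with p_i = y_i·P.
This yields a degree-3 equation in X; solving on (0,1), X = 0.524.

X = 0.524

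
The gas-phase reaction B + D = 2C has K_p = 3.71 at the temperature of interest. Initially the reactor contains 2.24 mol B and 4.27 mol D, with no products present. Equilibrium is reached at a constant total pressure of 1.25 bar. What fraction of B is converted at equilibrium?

Basis: 2.24 mol B initially; let X = conversion of B. Extent ξ = 2.24X.
Moles: n_B = 2.24 − 2.24X; n_D = 4.27 − 2.24X; n_C = 4.48X.
Total moles n_T = 6.51 (Δν = 0, constant).
With p_i = (n_i/n_T)P, K_p = p_C^2 / (p_B p_D).
Equating to 3.71 and solving on 0 < X < 1: X = 0.645.

X = 0.645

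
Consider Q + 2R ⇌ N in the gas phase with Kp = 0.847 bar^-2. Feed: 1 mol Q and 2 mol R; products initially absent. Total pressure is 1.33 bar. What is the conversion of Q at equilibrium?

X = 0.330

Let X = conversion of Q (basis 1 mol Q); extent of reaction ξ = X.
At extent ξ: n_Q = 1 − X; n_R = 2 − 2X; n_N = X.
n_T = Σnᵢ = 3 − 2X.
With p_i = (n_i/n_T)P, Kp = p_N / (p_Q p_R^2).
Setting this equal to 0.847 bar^-2 and taking the physical root (0 < X < 1) gives X = 0.330.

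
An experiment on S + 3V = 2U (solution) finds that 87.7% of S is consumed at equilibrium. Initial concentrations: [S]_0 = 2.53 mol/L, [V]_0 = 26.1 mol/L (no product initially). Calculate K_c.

K_c = 0.00861 (mol/L)^-2

Let X = conversion of S.
Concentrations: [S] = 2.53 − 2.53X; [V] = 26.1 − 7.59X; [U] = 5.06X.
At X = 0.877: [S] = 0.311, [V] = 19.4, [U] = 4.44.
K_c = [U]^2 / ([S] [V]^3) = 0.00861 (mol/L)^-2.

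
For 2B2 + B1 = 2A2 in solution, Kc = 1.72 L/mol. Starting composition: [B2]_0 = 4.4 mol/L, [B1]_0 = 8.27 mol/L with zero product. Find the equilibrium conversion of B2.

X = 0.771

Let X = conversion of B2; extent ξ = 4.4X/2 mol/L.
Concentrations: [B2] = 4.4 − 4.4X; [B1] = 8.27 − 2.2X; [A2] = 4.4X.
Kc = [A2]^2 / ([B2]^2 [B1]).
Solving Kc = 1.72 for X ∈ (0,1): X = 0.771.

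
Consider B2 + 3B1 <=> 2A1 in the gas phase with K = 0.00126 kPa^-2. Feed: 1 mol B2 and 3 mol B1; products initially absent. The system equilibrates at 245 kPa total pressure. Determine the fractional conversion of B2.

Let X = conversion of B2 (basis 1 mol B2); extent of reaction ξ = X.
Moles: n_B2 = 1 − X; n_B1 = 3 − 3X; n_A1 = 2X.
n_T = Σnᵢ = 4 − 2X.
Mole fractions y_i = n_i/n_T; K = p_A1^2 / (p_B2 p_B1^3) with p_i = y_i·P.
This yields a degree-4 equation in X; solving on (0,1), X = 0.715.

X = 0.715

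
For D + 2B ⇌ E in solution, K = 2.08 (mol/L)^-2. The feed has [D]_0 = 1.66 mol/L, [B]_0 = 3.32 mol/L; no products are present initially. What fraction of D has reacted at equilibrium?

X = 0.689

Let X = conversion of D; extent ξ = 1.66·X mol/L.
Concentrations: [D] = 1.66 − 1.66X; [B] = 3.32 − 3.32X; [E] = 1.66X.
K = [E] / ([D] [B]^2).
Equating to 2.08 (mol/L)^-2: the physical root is X = 0.689.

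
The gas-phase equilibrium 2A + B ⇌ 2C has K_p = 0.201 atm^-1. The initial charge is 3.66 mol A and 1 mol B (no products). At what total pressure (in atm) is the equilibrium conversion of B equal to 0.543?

P = 7.98 atm

Basis: 1 mol B initially; let X = conversion of B. Extent ξ = X.
At extent ξ: n_A = 3.66 − 2X; n_B = 1 − X; n_C = 2X.
Total moles n_T = 4.66 − X.
K_p = p_C^2 / (p_A^2 p_B) with p_i = (n_i/n_T)·P.
At X = 0.543: the mole-fraction product g(X) = Π y_i^ν_i = 1.604. Since K_p = g(X)·P^{-1}, P = (g/K_p)^(1/1) = (1.604/0.201)^(1/1) = 7.98 atm.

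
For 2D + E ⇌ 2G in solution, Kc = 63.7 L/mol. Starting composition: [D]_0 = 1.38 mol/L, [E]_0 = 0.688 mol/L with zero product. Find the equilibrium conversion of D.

X = 0.763

Let X = conversion of D; extent ξ = 1.38X/2 mol/L.
Concentrations: [D] = 1.38 − 1.38X; [E] = 0.688 − 0.69X; [G] = 1.38X.
Kc = [G]^2 / ([D]^2 [E]).
Setting equal to 63.7 and solving for X on (0,1) gives X = 0.763.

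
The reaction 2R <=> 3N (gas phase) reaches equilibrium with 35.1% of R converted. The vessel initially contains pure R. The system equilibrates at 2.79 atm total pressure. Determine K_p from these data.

K_p = 0.822 atm

Take 1 mol R as basis and let X be its fractional conversion, so ξ = 0.5X.
Mole table: n_R = 1 − X; n_N = 1.5X.
Total moles n_T = 1 + 0.5X.
At X = 0.351: n_R = 0.649, n_N = 0.526, n_T = 1.18.
p_i = (n_i/n_T)·P. K_p = p_N^3 / (p_R^2) = 0.822 atm.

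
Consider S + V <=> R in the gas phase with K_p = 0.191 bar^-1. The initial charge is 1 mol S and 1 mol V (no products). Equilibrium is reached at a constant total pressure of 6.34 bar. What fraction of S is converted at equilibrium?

Basis: 1 mol S initially; let X = conversion of S. Extent ξ = X.
At extent ξ: n_S = 1 − X; n_V = 1 − X; n_R = X.
n_T = Σnᵢ = 2 − X.
Mole fractions y_i = n_i/n_T; K_p = p_R / (p_S p_V) with p_i = y_i·P.
This yields a degree-2 equation in X; solving on (0,1), X = 0.327.

X = 0.327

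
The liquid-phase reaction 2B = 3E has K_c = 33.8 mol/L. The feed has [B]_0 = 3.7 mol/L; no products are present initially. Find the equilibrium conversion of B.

Let X = conversion of B; extent ξ = 3.7X/2 mol/L.
Concentrations: [B] = 3.7 − 3.7X; [E] = 5.55X.
K_c = [E]^3 / ([B]^2).
Solving K_c = 33.8 for X ∈ (0,1): X = 0.668.

X = 0.668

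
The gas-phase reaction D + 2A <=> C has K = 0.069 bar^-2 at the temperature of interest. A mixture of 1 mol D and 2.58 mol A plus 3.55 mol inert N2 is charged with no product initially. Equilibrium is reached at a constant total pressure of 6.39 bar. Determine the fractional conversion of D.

X = 0.223

Take 1 mol D as basis and let X be its fractional conversion, so ξ = X.
Species balance: n_D = 1 − X; n_A = 2.58 − 2X; n_C = X; n_I = 3.55 (inert).
Summing: n_T = 7.13 − 2X.
Mole fractions y_i = n_i/n_T; K = p_C / (p_D p_A^2) with p_i = y_i·P.
This yields a degree-3 equation in X; solving on (0,1), X = 0.223.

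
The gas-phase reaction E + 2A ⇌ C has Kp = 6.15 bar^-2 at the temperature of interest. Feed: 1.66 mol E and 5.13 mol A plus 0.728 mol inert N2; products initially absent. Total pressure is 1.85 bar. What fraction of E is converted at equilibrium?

X = 0.838

Take 1.66 mol E as basis and let X be its fractional conversion, so ξ = 1.66X.
Mole table: n_E = 1.66 − 1.66X; n_A = 5.13 − 3.32X; n_C = 1.66X; n_I = 0.728 (inert).
n_T = Σnᵢ = 7.52 − 3.32X.
Mole fractions y_i = n_i/n_T; Kp = p_C / (p_E p_A^2) with p_i = y_i·P.
Substituting and setting equal to 6.15 bar^-2 gives a polynomial in X; the root in (0,1) is X = 0.838.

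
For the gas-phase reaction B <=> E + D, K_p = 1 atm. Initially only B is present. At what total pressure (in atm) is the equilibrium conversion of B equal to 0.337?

P = 7.81 atm

Let X = conversion of B (basis 1 mol B); extent of reaction ξ = X.
Species balance: n_B = 1 − X; n_E = X; n_D = X.
Total moles n_T = 1 + X.
K_p = p_E p_D / (p_B) with p_i = (n_i/n_T)·P.
At X = 0.337: the mole-fraction product g(X) = Π y_i^ν_i = 0.1281. Since K_p = g(X)·P^{1}, P = (K_p/g)^(1/1) = (1/0.1281)^(1/1) = 7.81 atm.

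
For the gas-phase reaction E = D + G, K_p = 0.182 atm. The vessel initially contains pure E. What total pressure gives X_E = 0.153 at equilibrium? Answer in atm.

P = 7.59 atm

Basis: 1 mol E initially; let X = conversion of E. Extent ξ = X.
Moles: n_E = 1 − X; n_D = X; n_G = X.
n_T = Σnᵢ = 1 + X.
K_p = p_D p_G / (p_E) with p_i = (n_i/n_T)·P.
At X = 0.153: the mole-fraction product g(X) = Π y_i^ν_i = 0.02397. Since K_p = g(X)·P^{1}, P = (K_p/g)^(1/1) = (0.182/0.02397)^(1/1) = 7.59 atm.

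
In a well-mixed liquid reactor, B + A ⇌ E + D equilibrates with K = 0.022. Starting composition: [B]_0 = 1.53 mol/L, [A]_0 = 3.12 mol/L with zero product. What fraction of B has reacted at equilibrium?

X = 0.183

Let X = conversion of B; extent ξ = 1.53·X mol/L.
Concentrations: [B] = 1.53 − 1.53X; [A] = 3.12 − 1.53X; [E] = 1.53X; [D] = 1.53X.
K = [E] [D] / ([B] [A]).
Solving K = 0.022 for X ∈ (0,1): X = 0.183.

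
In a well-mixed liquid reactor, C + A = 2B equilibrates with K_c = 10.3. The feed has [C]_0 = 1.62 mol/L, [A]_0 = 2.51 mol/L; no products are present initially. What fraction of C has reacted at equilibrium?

Let X = conversion of C; extent ξ = 1.62·X mol/L.
Concentrations: [C] = 1.62 − 1.62X; [A] = 2.51 − 1.62X; [B] = 3.24X.
K_c = [B]^2 / ([C] [A]).
Solving K_c = 10.3 for X ∈ (0,1): X = 0.739.

X = 0.739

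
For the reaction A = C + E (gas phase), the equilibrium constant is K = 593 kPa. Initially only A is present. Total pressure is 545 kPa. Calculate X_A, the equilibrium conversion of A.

Take 1 mol A as basis and let X be its fractional conversion, so ξ = X.
Mole table: n_A = 1 − X; n_C = X; n_E = X.
Total moles n_T = 1 + X.
With p_i = (n_i/n_T)P, K = p_C p_E / (p_A).
Substituting and setting equal to 593 kPa gives a polynomial in X; the root in (0,1) is X = 0.722.

X = 0.722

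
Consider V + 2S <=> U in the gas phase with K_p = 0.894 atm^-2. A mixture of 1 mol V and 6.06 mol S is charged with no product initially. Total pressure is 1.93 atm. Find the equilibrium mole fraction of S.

Basis: 1 mol V initially; let X = conversion of V. Extent ξ = X.
At extent ξ: n_V = 1 − X; n_S = 6.06 − 2X; n_U = X.
Total moles n_T = 7.06 − 2X.
y_i = n_i/n_T, p_i = y_i·P. K_p = p_U / (p_V p_S^2).
Substituting and setting equal to 0.894 atm^-2 gives a polynomial in X; the root in (0,1) is X = 0.693.
Then n_S = 4.67, n_T = 5.67, so y_S = 0.824.

y_S = 0.824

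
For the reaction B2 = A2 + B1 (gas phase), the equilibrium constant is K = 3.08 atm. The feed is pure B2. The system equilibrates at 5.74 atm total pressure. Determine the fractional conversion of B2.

Take 1 mol B2 as basis and let X be its fractional conversion, so ξ = X.
Moles: n_B2 = 1 − X; n_A2 = X; n_B1 = X.
Total moles n_T = 1 + X.
y_i = n_i/n_T, p_i = y_i·P. K = p_A2 p_B1 / (p_B2).
Equating to 3.08 atm and solving on 0 < X < 1: X = 0.591.

X = 0.591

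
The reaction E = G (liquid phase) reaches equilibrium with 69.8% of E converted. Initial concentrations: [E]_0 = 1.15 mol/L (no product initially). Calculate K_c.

K_c = 2.31

Let X = conversion of E.
Concentrations: [E] = 1.15 − 1.15X; [G] = 1.15X.
At X = 0.698: [E] = 0.347, [G] = 0.803.
K_c = [G] / ([E]) = 2.31.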